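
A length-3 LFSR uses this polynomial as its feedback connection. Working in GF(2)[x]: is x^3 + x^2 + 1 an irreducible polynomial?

Yes

Write f(x) = x^3 + x^2 + 1.
Check for roots in GF(2): f(0) = 1; f(1) = 1.
No roots. A degree-3 polynomial over a field with no linear factor is irreducible.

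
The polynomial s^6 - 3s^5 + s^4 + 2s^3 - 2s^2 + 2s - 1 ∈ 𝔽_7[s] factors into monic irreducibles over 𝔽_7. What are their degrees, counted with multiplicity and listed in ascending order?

1, 1, 2, 2

Write f(s) = s^6 - 3s^5 + s^4 + 2s^3 - 2s^2 + 2s - 1.
Linear factors from roots: (s - 1), (s + 2).
Complete factorization: f(s) = (s + 2)·(s - 1)·(s^2 - 2s - 2)^2.
Factor degrees with multiplicity: 1 + 1 + 2 + 2 = 6.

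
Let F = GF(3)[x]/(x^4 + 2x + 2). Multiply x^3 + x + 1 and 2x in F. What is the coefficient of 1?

2

Multiply in GF(3)[x]: (x^3 + x + 1)·(2x) = 2x^4 + 2x^2 + 2x.
Reduce using x^4 ≡ x + 1 (mod x^4 + 2x + 2).
Reduced: 2x^2 + x + 2.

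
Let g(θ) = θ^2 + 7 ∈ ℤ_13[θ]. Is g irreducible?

Yes

Check each element of ℤ_13 for a root: g(0)=7, g(1)=8, g(2)=11, g(3)=3, g(4)=10, g(5)=6, g(6)=4, g(7)=4, g(8)=6, g(9)=10, g(10)=3, g(11)=11, g(12)=8.
No roots. A degree-2 polynomial over a field with no linear factor is irreducible.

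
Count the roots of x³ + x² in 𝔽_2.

Write P(x) = x³ + x².
Evaluate at each of the 2 elements of 𝔽_2:
P(0) = 0 → root; P(1) = 0 → root.
Roots: {0, 1}.

2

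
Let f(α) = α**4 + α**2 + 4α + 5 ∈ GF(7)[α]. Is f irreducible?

Check for roots in GF(7): f(0) = 5; f(1) = 4; f(2) = 5; f(3) = 2; f(4) = 6; f(5) = 3; f(6) = 3.
No roots, so no linear factors.
Degree-2 irreducible divisors: test the 21 monic irreducibles of degree 2 over GF(7).
None of them divide f (all give nonzero remainder).
No irreducible factor of degree ≤ 2 exists, so f is irreducible over GF(7).

Yes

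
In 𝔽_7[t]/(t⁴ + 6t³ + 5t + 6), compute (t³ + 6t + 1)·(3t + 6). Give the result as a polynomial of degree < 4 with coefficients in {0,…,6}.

2t^3 + 4t^2 + 3t + 2

Multiply in 𝔽_7[t]: (t³ + 6t + 1)·(3t + 6) = 3t⁴ + 6t³ + 4t² + 4t + 6.
Reduce using t⁴ ≡ t³ + 2t + 1 (mod t⁴ + 6t³ + 5t + 6).
Reduced: 2t³ + 4t² + 3t + 2.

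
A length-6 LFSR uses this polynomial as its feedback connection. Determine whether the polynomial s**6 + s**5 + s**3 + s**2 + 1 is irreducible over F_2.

Write g(s) = s**6 + s**5 + s**3 + s**2 + 1.
Check for roots in F_2: g(0) = 1; g(1) = 1.
No roots, so no linear factors.
Monic irreducibles of degree 2 over GF(2): s**2 + s + 1.
None of them divide g (all give nonzero remainder).
Monic irreducibles of degree 3 over GF(2): s**3 + s + 1, s**3 + s**2 + 1.
None of them divide g (all give nonzero remainder).
No irreducible factor of degree ≤ 3 exists, so g is irreducible over GF(2).

Yes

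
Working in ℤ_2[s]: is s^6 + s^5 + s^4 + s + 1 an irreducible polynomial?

Yes

Write h(s) = s^6 + s^5 + s^4 + s + 1.
Check for roots in ℤ_2: h(0) = 1; h(1) = 1.
No roots, so no linear factors.
Monic irreducibles of degree 2 over GF(2): s^2 + s + 1.
None of them divide h (all give nonzero remainder).
Monic irreducibles of degree 3 over GF(2): s^3 + s + 1, s^3 + s^2 + 1.
None of them divide h (all give nonzero remainder).
No irreducible factor of degree ≤ 3 exists, so h is irreducible over GF(2).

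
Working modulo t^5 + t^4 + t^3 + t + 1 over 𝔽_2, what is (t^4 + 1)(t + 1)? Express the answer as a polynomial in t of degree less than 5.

Multiply in 𝔽_2[t]: (t^4 + 1)·(t + 1) = t^5 + t^4 + t + 1.
Reduce using t^5 ≡ t^4 + t^3 + t + 1 (mod t^5 + t^4 + t^3 + t + 1).
Reduced: t^3.

t^3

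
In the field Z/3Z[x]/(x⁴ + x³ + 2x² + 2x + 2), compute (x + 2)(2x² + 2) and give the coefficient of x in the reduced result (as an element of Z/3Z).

Multiply in Z/3Z[x]: (x + 2)·(2x² + 2) = 2x³ + x² + 2x + 1.
Reduced: 2x³ + x² + 2x + 1.

2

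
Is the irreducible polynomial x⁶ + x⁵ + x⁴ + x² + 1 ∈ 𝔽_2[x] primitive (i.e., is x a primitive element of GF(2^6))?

No

Write f(x) = x⁶ + x⁵ + x⁴ + x² + 1.
|GF(2^6)^×| = 2^6 − 1 = 63. Prime factorization: 63 = 3^2·7.
f is primitive ⇔ x has order 63 in GF(2)[x]/(f), i.e. x^(63/q) ≠ 1 for each prime q | 63.
x^(21) mod f = 1
x^(9) mod f = x³ + 1.
Since x^(21) = 1, the order of x divides 21 < 63; not primitive.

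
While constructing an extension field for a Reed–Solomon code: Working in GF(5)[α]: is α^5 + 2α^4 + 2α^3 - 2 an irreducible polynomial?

Write P(α) = α^5 + 2α^4 + 2α^3 - 2.
Check for roots in GF(5): P(0) = 3; P(1) = 3; P(2) = 3; P(3) = 2; P(4) = 2.
No roots, so no linear factors.
Degree-2 irreducible divisors: test the 10 monic irreducibles of degree 2 over GF(5).
None of them divide P (all give nonzero remainder).
No irreducible factor of degree ≤ 2 exists, so P is irreducible over GF(5).

Yes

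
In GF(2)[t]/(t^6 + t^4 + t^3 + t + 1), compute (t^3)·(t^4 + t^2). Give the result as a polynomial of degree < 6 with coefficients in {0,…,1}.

t^4 + t^2 + t

Multiply in GF(2)[t]: (t^3)·(t^4 + t^2) = t^7 + t^5.
Reduce using t^6 ≡ t^4 + t^3 + t + 1 (mod t^6 + t^4 + t^3 + t + 1).
Reduced: t^4 + t^2 + t.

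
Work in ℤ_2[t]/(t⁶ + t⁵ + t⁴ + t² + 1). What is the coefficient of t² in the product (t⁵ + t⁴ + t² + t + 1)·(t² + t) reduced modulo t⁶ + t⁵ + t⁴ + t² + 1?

Multiply in ℤ_2[t]: (t⁵ + t⁴ + t² + t + 1)·(t² + t) = t⁷ + t⁵ + t⁴ + t.
Reduce using t⁶ ≡ t⁵ + t⁴ + t² + 1 (mod t⁶ + t⁵ + t⁴ + t² + 1).
Reduced: t⁵ + t³ + t² + 1.

1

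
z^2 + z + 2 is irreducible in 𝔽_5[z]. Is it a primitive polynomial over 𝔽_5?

Yes

Write f(z) = z^2 + z + 2.
|GF(5^2)^×| = 5^2 − 1 = 24. Prime factorization: 24 = 2^3·3.
f is primitive ⇔ z has order 24 in GF(5)[z]/(f), i.e. z^(24/q) ≠ 1 for each prime q | 24.
z^(12) mod f = 4.
z^(8) mod f = 3z + 1.
None equal 1, so z has full order 24; f is primitive.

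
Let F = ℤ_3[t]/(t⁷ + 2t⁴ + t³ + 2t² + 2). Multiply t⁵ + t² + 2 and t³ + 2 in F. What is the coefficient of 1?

1

Multiply in ℤ_3[t]: (t⁵ + t² + 2)·(t³ + 2) = t⁸ + 2t³ + 2t² + 1.
Reduce using t⁷ ≡ t⁴ + 2t³ + t² + 1 (mod t⁷ + 2t⁴ + t³ + 2t² + 2).
Reduced: t⁵ + 2t⁴ + 2t² + t + 1.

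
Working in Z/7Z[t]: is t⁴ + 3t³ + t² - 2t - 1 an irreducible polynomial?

Write g(t) = t⁴ + 3t³ + t² - 2t - 1.
Check for roots in Z/7Z: g(0) = 6; g(1) = 2; g(2) = 4; g(3) = 3; g(4) = 0 → root; g(5) = 6; g(6) = 0 → root.
g(4) = 0, so (t − 4) divides g(t); g is reducible.

No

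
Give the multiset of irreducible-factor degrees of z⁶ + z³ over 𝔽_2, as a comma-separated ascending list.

1, 1, 1, 1, 2

Write g(z) = z⁶ + z³.
Roots in 𝔽_2: g(0) = 0 → root; g(1) = 0 → root.
Linear factors from roots: (z), (z + 1).
Complete factorization: g(z) = (z + 1)·(z)^3·(z² + z + 1).
Factor degrees with multiplicity: 1 + 1 + 1 + 1 + 2 = 6.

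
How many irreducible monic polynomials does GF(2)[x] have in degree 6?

Gauss's count: N_{2}(6) = (1/6) Σ_{d|6} μ(6/d)·2^d.
Divisors of 6: 1, 2, 3, 6; μ(6/d) for each: 1, -1, -1, 1.
Σ = 2^1 − 2^2 − 2^3 + 2^6 = 54.
N = 54/6 = 9.

9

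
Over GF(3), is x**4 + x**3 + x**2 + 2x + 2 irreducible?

Yes

Write m(x) = x**4 + x**3 + x**2 + 2x + 2.
Check for roots in GF(3): m(0) = 2; m(1) = 1; m(2) = 1.
No roots, so no linear factors.
Monic irreducibles of degree 2 over GF(3): x**2 + 1, x**2 + x + 2, x**2 + 2x + 2.
None of them divide m (all give nonzero remainder).
No irreducible factor of degree ≤ 2 exists, so m is irreducible over GF(3).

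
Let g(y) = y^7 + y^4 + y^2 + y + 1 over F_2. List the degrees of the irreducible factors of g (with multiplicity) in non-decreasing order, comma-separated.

Roots in F_2: g(0) = 1; g(1) = 1.
Complete factorization: g(y) = (y^2 + y + 1)^2·(y^3 + y + 1).
Factor degrees with multiplicity: 2 + 2 + 3 = 7.

2, 2, 3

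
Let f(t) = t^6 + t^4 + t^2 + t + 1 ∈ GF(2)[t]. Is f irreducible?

Check for roots in GF(2): f(0) = 1; f(1) = 1.
No roots, so no linear factors.
Monic irreducibles of degree 2 over GF(2): t^2 + t + 1.
None of them divide f (all give nonzero remainder).
Monic irreducibles of degree 3 over GF(2): t^3 + t + 1, t^3 + t^2 + 1.
None of them divide f (all give nonzero remainder).
No irreducible factor of degree ≤ 3 exists, so f is irreducible over GF(2).

Yes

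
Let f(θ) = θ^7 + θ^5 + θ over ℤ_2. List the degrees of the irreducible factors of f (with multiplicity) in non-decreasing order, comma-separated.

Roots in ℤ_2: f(0) = 0 → root; f(1) = 1.
Linear factors from roots: (θ).
Complete factorization: f(θ) = (θ)·(θ^3 + θ^2 + 1)^2.
Factor degrees with multiplicity: 1 + 3 + 3 = 7.

1, 3, 3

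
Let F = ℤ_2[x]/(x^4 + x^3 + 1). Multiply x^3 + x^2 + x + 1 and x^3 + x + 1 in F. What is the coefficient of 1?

1

Multiply in ℤ_2[x]: (x^3 + x^2 + x + 1)·(x^3 + x + 1) = x^6 + x^5 + x^3 + 1.
Reduce using x^4 ≡ x^3 + 1 (mod x^4 + x^3 + 1).
Reduced: x^3 + x^2 + 1.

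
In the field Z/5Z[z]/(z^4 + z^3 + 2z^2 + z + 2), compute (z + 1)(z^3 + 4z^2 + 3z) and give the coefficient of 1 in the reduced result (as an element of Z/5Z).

3

Multiply in Z/5Z[z]: (z + 1)·(z^3 + 4z^2 + 3z) = z^4 + 2z^2 + 3z.
Reduce using z^4 ≡ 4z^3 + 3z^2 + 4z + 3 (mod z^4 + z^3 + 2z^2 + z + 2).
Reduced: 4z^3 + 2z + 3.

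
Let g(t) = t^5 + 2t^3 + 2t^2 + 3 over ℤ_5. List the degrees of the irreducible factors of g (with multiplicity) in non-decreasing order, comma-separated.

Roots in ℤ_5: g(0) = 3; g(1) = 3; g(2) = 4; g(3) = 3; g(4) = 2.
Complete factorization: g(t) = (t^5 + 2t^3 + 2t^2 + 3).
Factor degrees with multiplicity: 5 = 5.

5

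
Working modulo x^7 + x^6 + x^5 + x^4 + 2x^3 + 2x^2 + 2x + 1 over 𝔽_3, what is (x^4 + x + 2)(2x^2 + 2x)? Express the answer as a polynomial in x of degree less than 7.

2x^6 + 2x^5 + 2x^3 + x

Multiply in 𝔽_3[x]: (x^4 + x + 2)·(2x^2 + 2x) = 2x^6 + 2x^5 + 2x^3 + x.
Reduced: 2x^6 + 2x^5 + 2x^3 + x.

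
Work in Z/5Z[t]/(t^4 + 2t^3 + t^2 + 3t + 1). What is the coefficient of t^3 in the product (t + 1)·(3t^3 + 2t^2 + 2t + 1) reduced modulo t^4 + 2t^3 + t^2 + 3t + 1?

Multiply in Z/5Z[t]: (t + 1)·(3t^3 + 2t^2 + 2t + 1) = 3t^4 + 4t^2 + 3t + 1.
Reduce using t^4 ≡ 3t^3 + 4t^2 + 2t + 4 (mod t^4 + 2t^3 + t^2 + 3t + 1).
Reduced: 4t^3 + t^2 + 4t + 3.

4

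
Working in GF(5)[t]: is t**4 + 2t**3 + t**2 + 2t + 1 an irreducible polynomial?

Write g(t) = t**4 + 2t**3 + t**2 + 2t + 1.
Check for roots in GF(5): g(0) = 1; g(1) = 2; g(2) = 1; g(3) = 1; g(4) = 4.
No roots, so no linear factors.
Degree-2 irreducible divisors: test the 10 monic irreducibles of degree 2 over GF(5).
None of them divide g (all give nonzero remainder).
No irreducible factor of degree ≤ 2 exists, so g is irreducible over GF(5).

Yes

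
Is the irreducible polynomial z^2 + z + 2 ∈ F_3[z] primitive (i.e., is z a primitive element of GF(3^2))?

Write f(z) = z^2 + z + 2.
|GF(3^2)^×| = 3^2 − 1 = 8. Prime factorization: 8 = 2^3.
f is primitive ⇔ z has order 8 in GF(3)[z]/(f), i.e. z^(8/q) ≠ 1 for each prime q | 8.
z^(4) mod f = 2.
None equal 1, so z has full order 8; f is primitive.

Yes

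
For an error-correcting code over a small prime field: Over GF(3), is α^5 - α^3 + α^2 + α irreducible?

No

Write f(α) = α^5 - α^3 + α^2 + α.
Check for roots in GF(3): f(0) = 0 → root; f(1) = 2; f(2) = 0 → root.
f(0) = 0, so (α) divides f(α); f is reducible.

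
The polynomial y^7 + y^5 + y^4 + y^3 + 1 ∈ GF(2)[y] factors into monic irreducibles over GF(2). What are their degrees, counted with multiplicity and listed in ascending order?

7

Write f(y) = y^7 + y^5 + y^4 + y^3 + 1.
Roots in GF(2): f(0) = 1; f(1) = 1.
Complete factorization: f(y) = (y^7 + y^5 + y^4 + y^3 + 1).
Factor degrees with multiplicity: 7 = 7.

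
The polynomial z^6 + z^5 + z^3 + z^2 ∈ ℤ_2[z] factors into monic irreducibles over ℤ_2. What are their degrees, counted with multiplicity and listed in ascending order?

1, 1, 1, 1, 2

Write h(z) = z^6 + z^5 + z^3 + z^2.
Roots in ℤ_2: h(0) = 0 → root; h(1) = 0 → root.
Linear factors from roots: (z), (z + 1).
Complete factorization: h(z) = (z)^2·(z + 1)^2·(z^2 + z + 1).
Factor degrees with multiplicity: 1 + 1 + 1 + 1 + 2 = 6.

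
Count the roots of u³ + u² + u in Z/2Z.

Write h(u) = u³ + u² + u.
Evaluate at each of the 2 elements of Z/2Z:
h(0) = 0 → root; h(1) = 1.
Roots: {0}.

1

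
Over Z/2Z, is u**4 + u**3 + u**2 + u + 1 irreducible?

Write g(u) = u**4 + u**3 + u**2 + u + 1.
Check for roots in Z/2Z: g(0) = 1; g(1) = 1.
No roots, so no linear factors.
Monic irreducibles of degree 2 over GF(2): u**2 + u + 1.
None of them divide g (all give nonzero remainder).
No irreducible factor of degree ≤ 2 exists, so g is irreducible over GF(2).

Yes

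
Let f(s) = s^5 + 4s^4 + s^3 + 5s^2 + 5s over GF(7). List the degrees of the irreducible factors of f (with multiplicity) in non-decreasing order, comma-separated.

Linear factors from roots: (s), (s + 3).
Complete factorization: f(s) = (s)·(s + 3)·(s^3 + s^2 + 5s + 4).
Factor degrees with multiplicity: 1 + 1 + 3 = 5.

1, 1, 3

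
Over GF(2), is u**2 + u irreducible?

No

Write g(u) = u**2 + u.
Check for roots in GF(2): g(0) = 0 → root; g(1) = 0 → root.
g(0) = 0, so (u) divides g(u); g is reducible.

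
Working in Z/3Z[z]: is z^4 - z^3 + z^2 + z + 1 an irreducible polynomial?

No

Write f(z) = z^4 - z^3 + z^2 + z + 1.
Check for roots in Z/3Z: f(0) = 1; f(1) = 0 → root; f(2) = 0 → root.
f(1) = 0, so (z − 1) divides f(z); f is reducible.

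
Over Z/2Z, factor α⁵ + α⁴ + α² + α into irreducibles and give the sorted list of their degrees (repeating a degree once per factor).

1, 1, 1, 2

Write f(α) = α⁵ + α⁴ + α² + α.
Roots in Z/2Z: f(0) = 0 → root; f(1) = 0 → root.
Linear factors from roots: (α), (α + 1).
Complete factorization: f(α) = (α)·(α + 1)^2·(α² + α + 1).
Factor degrees with multiplicity: 1 + 1 + 1 + 2 = 5.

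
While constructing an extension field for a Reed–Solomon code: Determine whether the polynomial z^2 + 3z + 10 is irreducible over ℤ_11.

Yes

Write f(z) = z^2 + 3z + 10.
Check each element of ℤ_11 for a root: f(0)=10, f(1)=3, f(2)=9, f(3)=6, f(4)=5, f(5)=6, f(6)=9, f(7)=3, f(8)=10, f(9)=8, f(10)=8.
No roots. A degree-2 polynomial over a field with no linear factor is irreducible.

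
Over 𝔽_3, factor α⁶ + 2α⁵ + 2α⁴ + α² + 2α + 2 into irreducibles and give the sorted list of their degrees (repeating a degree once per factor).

Write f(α) = α⁶ + 2α⁵ + 2α⁴ + α² + 2α + 2.
Roots in 𝔽_3: f(0) = 2; f(1) = 1; f(2) = 2.
Complete factorization: f(α) = (α² + α + 2)·(α² + 2α + 2)^2.
Factor degrees with multiplicity: 2 + 2 + 2 = 6.

2, 2, 2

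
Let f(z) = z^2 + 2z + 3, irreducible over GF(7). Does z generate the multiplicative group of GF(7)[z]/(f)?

|GF(7^2)^×| = 7^2 − 1 = 48. Prime factorization: 48 = 2^4·3.
f is primitive ⇔ z has order 48 in GF(7)[z]/(f), i.e. z^(48/q) ≠ 1 for each prime q | 48.
z^(24) mod f = 6.
z^(16) mod f = 2.
None equal 1, so z has full order 48; f is primitive.

Yes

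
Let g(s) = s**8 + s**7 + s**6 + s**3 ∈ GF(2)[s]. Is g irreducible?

No

Check for roots in GF(2): g(0) = 0 → root; g(1) = 0 → root.
g(0) = 0, so (s) divides g(s); g is reducible.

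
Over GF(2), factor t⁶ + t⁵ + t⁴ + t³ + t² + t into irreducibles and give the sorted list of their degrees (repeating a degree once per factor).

Write g(t) = t⁶ + t⁵ + t⁴ + t³ + t² + t.
Roots in GF(2): g(0) = 0 → root; g(1) = 0 → root.
Linear factors from roots: (t), (t + 1).
Complete factorization: g(t) = (t)·(t + 1)·(t² + t + 1)^2.
Factor degrees with multiplicity: 1 + 1 + 2 + 2 = 6.

1, 1, 2, 2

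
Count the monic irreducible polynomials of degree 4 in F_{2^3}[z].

By the necklace-counting formula, N_8(4) = (1/4) Σ_{d|4} μ(4/d)·8^d.
Divisors of 4: 1, 2, 4; μ(4/d) for each: 0, -1, 1.
Σ = − 8^2 + 8^4 = 4032.
N = 4032/4 = 1008.

1008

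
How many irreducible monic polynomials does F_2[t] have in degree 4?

3

x^(2^4) − x is the product of all monic irreducibles of degree dividing 4; Möbius inversion gives N = (1/4) Σ μ(4/d)·2^d.
Divisors of 4: 1, 2, 4; μ(4/d) for each: 0, -1, 1.
Σ = − 2^2 + 2^4 = 12.
N = 12/4 = 3.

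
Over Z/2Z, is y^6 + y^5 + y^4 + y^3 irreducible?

Write P(y) = y^6 + y^5 + y^4 + y^3.
Check for roots in Z/2Z: P(0) = 0 → root; P(1) = 0 → root.
P(0) = 0, so (y) divides P(y); P is reducible.

No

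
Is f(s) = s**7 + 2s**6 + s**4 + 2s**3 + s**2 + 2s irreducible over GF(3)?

Check for roots in GF(3): f(0) = 0 → root; f(1) = 0 → root; f(2) = 2.
f(0) = 0, so (s) divides f(s); f is reducible.

No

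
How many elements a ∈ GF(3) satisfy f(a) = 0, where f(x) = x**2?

Evaluate at each of the 3 elements of GF(3):
f(0) = 0 → root; f(1) = 1; f(2) = 1.
Roots: {0}.

1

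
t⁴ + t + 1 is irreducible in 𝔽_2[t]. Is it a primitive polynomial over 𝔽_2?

Yes

Write f(t) = t⁴ + t + 1.
|GF(2^4)^×| = 2^4 − 1 = 15. Prime factorization: 15 = 3·5.
f is primitive ⇔ t has order 15 in GF(2)[t]/(f), i.e. t^(15/q) ≠ 1 for each prime q | 15.
t^(5) mod f = t² + t.
t^(3) mod f = t³.
None equal 1, so t has full order 15; f is primitive.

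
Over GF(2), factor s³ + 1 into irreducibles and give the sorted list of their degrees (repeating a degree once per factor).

1, 2

Write f(s) = s³ + 1.
Roots in GF(2): f(0) = 1; f(1) = 0 → root.
Linear factors from roots: (s + 1).
Complete factorization: f(s) = (s + 1)·(s² + s + 1).
Factor degrees with multiplicity: 1 + 2 = 3.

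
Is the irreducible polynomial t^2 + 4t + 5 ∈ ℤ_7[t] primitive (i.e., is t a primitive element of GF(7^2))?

Yes

Write f(t) = t^2 + 4t + 5.
|GF(7^2)^×| = 7^2 − 1 = 48. Prime factorization: 48 = 2^4·3.
f is primitive ⇔ t has order 48 in GF(7)[t]/(f), i.e. t^(48/q) ≠ 1 for each prime q | 48.
t^(24) mod f = 6.
t^(16) mod f = 4.
None equal 1, so t has full order 48; f is primitive.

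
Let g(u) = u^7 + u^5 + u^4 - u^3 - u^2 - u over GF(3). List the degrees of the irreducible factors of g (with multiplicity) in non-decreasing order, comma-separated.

Roots in GF(3): g(0) = 0 → root; g(1) = 0 → root; g(2) = 0 → root.
Linear factors from roots: (u), (u - 1), (u + 1).
Complete factorization: g(u) = (u)·(u - 1)·(u + 1)^2·(u^3 - u^2 + 1).
Factor degrees with multiplicity: 1 + 1 + 1 + 1 + 3 = 7.

1, 1, 1, 1, 3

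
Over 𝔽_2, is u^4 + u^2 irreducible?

No

Write f(u) = u^4 + u^2.
Check for roots in 𝔽_2: f(0) = 0 → root; f(1) = 0 → root.
f(0) = 0, so (u) divides f(u); f is reducible.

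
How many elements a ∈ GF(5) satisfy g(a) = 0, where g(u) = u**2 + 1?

2

Evaluate at each of the 5 elements of GF(5):
g(0) = 1; g(1) = 2; g(2) = 0 → root; g(3) = 0 → root; g(4) = 2.
Roots: {2, 3}.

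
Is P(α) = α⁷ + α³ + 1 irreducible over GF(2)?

Yes

Check for roots in GF(2): P(0) = 1; P(1) = 1.
No roots, so no linear factors.
Monic irreducibles of degree 2 over GF(2): α² + α + 1.
None of them divide P (all give nonzero remainder).
Monic irreducibles of degree 3 over GF(2): α³ + α + 1, α³ + α² + 1.
None of them divide P (all give nonzero remainder).
No irreducible factor of degree ≤ 3 exists, so P is irreducible over GF(2).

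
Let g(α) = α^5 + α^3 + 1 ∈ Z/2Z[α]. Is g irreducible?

Check for roots in Z/2Z: g(0) = 1; g(1) = 1.
No roots, so no linear factors.
Monic irreducibles of degree 2 over GF(2): α^2 + α + 1.
None of them divide g (all give nonzero remainder).
No irreducible factor of degree ≤ 2 exists, so g is irreducible over GF(2).

Yes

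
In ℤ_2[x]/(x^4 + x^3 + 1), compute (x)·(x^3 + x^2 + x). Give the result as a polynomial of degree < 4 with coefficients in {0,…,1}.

Multiply in ℤ_2[x]: (x)·(x^3 + x^2 + x) = x^4 + x^3 + x^2.
Reduce using x^4 ≡ x^3 + 1 (mod x^4 + x^3 + 1).
Reduced: x^2 + 1.

x^2 + 1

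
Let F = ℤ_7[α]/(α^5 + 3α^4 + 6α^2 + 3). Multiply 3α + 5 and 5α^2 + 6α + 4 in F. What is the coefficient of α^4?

0

Multiply in ℤ_7[α]: (3α + 5)·(5α^2 + 6α + 4) = α^3 + α^2 + 6.
Reduced: α^3 + α^2 + 6.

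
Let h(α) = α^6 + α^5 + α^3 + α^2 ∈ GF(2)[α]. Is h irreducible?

Check for roots in GF(2): h(0) = 0 → root; h(1) = 0 → root.
h(0) = 0, so (α) divides h(α); h is reducible.

No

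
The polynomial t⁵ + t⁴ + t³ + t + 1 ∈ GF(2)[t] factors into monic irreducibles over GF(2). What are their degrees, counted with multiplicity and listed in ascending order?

Write g(t) = t⁵ + t⁴ + t³ + t + 1.
Roots in GF(2): g(0) = 1; g(1) = 1.
Complete factorization: g(t) = (t⁵ + t⁴ + t³ + t + 1).
Factor degrees with multiplicity: 5 = 5.

5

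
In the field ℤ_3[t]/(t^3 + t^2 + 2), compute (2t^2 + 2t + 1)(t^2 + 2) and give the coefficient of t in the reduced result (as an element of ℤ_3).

Multiply in ℤ_3[t]: (2t^2 + 2t + 1)·(t^2 + 2) = 2t^4 + 2t^3 + 2t^2 + t + 2.
Reduce using t^3 ≡ 2t^2 + 1 (mod t^3 + t^2 + 2).
Reduced: 2t^2 + 2.

0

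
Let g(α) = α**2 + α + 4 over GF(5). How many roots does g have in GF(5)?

1

Evaluate at each of the 5 elements of GF(5):
g(0) = 4; g(1) = 1; g(2) = 0 → root; g(3) = 1; g(4) = 4.
Roots: {2}.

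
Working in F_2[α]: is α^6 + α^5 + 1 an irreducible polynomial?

Write P(α) = α^6 + α^5 + 1.
Check for roots in F_2: P(0) = 1; P(1) = 1.
No roots, so no linear factors.
Monic irreducibles of degree 2 over GF(2): α^2 + α + 1.
None of them divide P (all give nonzero remainder).
Monic irreducibles of degree 3 over GF(2): α^3 + α + 1, α^3 + α^2 + 1.
None of them divide P (all give nonzero remainder).
No irreducible factor of degree ≤ 3 exists, so P is irreducible over GF(2).

Yes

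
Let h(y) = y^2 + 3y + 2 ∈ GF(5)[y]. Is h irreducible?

Check for roots in GF(5): h(0) = 2; h(1) = 1; h(2) = 2; h(3) = 0 → root; h(4) = 0 → root.
h(3) = 0, so (y − 3) divides h(y); h is reducible.

No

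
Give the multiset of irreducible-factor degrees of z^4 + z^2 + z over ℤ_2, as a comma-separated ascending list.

1, 3

Write h(z) = z^4 + z^2 + z.
Roots in ℤ_2: h(0) = 0 → root; h(1) = 1.
Linear factors from roots: (z).
Complete factorization: h(z) = (z)·(z^3 + z + 1).
Factor degrees with multiplicity: 1 + 3 = 4.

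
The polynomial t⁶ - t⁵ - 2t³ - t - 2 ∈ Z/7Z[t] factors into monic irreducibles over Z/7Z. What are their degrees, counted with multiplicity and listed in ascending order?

1, 1, 4

Write g(t) = t⁶ - t⁵ - 2t³ - t - 2.
Linear factors from roots: (t - 3), (t + 2).
Complete factorization: g(t) = (t + 2)·(t - 3)·(t⁴ - t² - 3t - 2).
Factor degrees with multiplicity: 1 + 1 + 4 = 6.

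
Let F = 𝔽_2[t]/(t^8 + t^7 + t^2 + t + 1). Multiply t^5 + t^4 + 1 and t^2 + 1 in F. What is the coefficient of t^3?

Multiply in 𝔽_2[t]: (t^5 + t^4 + 1)·(t^2 + 1) = t^7 + t^6 + t^5 + t^4 + t^2 + 1.
Reduced: t^7 + t^6 + t^5 + t^4 + t^2 + 1.

0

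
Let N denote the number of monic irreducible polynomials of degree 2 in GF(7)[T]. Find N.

By the necklace-counting formula, N_7(2) = (1/2) Σ_{d|2} μ(2/d)·7^d.
Divisors of 2: 1, 2; μ(2/d) for each: -1, 1.
Σ = − 7^1 + 7^2 = 42.
N = 42/2 = 21.

21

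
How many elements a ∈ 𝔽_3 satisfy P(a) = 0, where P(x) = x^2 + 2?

2

Evaluate at each of the 3 elements of 𝔽_3:
P(0) = 2; P(1) = 0 → root; P(2) = 0 → root.
Roots: {1, 2}.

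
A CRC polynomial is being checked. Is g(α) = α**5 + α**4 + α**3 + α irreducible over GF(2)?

Check for roots in GF(2): g(0) = 0 → root; g(1) = 0 → root.
g(0) = 0, so (α) divides g(α); g is reducible.

No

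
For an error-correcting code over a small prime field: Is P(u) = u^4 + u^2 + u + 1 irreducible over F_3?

Yes

Check for roots in F_3: P(0) = 1; P(1) = 1; P(2) = 2.
No roots, so no linear factors.
Monic irreducibles of degree 2 over GF(3): u^2 + 1, u^2 + u + 2, u^2 + 2u + 2.
None of them divide P (all give nonzero remainder).
No irreducible factor of degree ≤ 2 exists, so P is irreducible over GF(3).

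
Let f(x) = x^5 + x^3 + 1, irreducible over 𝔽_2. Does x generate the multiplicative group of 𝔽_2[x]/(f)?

|GF(2^5)^×| = 2^5 − 1 = 31. Prime factorization: 31 = 31.
f is primitive ⇔ x has order 31 in GF(2)[x]/(f), i.e. x^(31/q) ≠ 1 for each prime q | 31.
x^(1) mod f = x.
None equal 1, so x has full order 31; f is primitive.

Yes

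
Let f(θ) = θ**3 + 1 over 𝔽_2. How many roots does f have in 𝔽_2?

Evaluate at each of the 2 elements of 𝔽_2:
f(0) = 1; f(1) = 0 → root.
Roots: {1}.

1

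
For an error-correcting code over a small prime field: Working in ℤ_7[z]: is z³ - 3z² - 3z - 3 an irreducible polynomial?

Write m(z) = z³ - 3z² - 3z - 3.
Check for roots in ℤ_7: m(0) = 4; m(1) = 6; m(2) = 1; m(3) = 2; m(4) = 1; m(5) = 4; m(6) = 3.
No roots. A degree-3 polynomial over a field with no linear factor is irreducible.

Yes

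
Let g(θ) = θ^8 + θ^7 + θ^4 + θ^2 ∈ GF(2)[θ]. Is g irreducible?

Check for roots in GF(2): g(0) = 0 → root; g(1) = 0 → root.
g(0) = 0, so (θ) divides g(θ); g is reducible.

No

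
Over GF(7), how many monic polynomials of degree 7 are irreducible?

117648

Gauss's count: N_{7}(7) = (1/7) Σ_{d|7} μ(7/d)·7^d.
Divisors of 7: 1, 7; μ(7/d) for each: -1, 1.
Σ = − 7^1 + 7^7 = 823536.
N = 823536/7 = 117648.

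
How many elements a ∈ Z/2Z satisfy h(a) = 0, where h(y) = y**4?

1

Evaluate at each of the 2 elements of Z/2Z:
h(0) = 0 → root; h(1) = 1.
Roots: {0}.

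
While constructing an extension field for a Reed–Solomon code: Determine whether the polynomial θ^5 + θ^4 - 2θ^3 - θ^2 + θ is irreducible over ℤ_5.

No

Write h(θ) = θ^5 + θ^4 - 2θ^3 - θ^2 + θ.
Check for roots in ℤ_5: h(0) = 0 → root; h(1) = 0 → root; h(2) = 0 → root; h(3) = 4; h(4) = 0 → root.
h(0) = 0, so (θ) divides h(θ); h is reducible.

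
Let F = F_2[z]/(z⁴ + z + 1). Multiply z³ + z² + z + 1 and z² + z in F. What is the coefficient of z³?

0

Multiply in F_2[z]: (z³ + z² + z + 1)·(z² + z) = z⁵ + z.
Reduce using z⁴ ≡ z + 1 (mod z⁴ + z + 1).
Reduced: z².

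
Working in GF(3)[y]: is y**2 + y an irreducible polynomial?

No

Write h(y) = y**2 + y.
Check for roots in GF(3): h(0) = 0 → root; h(1) = 2; h(2) = 0 → root.
h(0) = 0, so (y) divides h(y); h is reducible.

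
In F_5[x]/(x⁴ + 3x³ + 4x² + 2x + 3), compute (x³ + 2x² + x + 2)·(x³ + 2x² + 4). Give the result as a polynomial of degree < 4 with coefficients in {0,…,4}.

3x^3 + 4

Multiply in F_5[x]: (x³ + 2x² + x + 2)·(x³ + 2x² + 4) = x⁶ + 4x⁵ + 3x³ + 2x² + 4x + 3.
Reduce using x⁴ ≡ 2x³ + x² + 3x + 2 (mod x⁴ + 3x³ + 4x² + 2x + 3).
Reduced: 3x³ + 4.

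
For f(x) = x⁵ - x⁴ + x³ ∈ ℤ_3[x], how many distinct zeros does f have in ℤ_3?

2

Evaluate at each of the 3 elements of ℤ_3:
f(0) = 0 → root; f(1) = 1; f(2) = 0 → root.
Roots: {0, 2}.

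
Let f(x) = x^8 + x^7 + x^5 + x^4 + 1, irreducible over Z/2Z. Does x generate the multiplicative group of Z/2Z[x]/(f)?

No

|GF(2^8)^×| = 2^8 − 1 = 255. Prime factorization: 255 = 3·5·17.
f is primitive ⇔ x has order 255 in GF(2)[x]/(f), i.e. x^(255/q) ≠ 1 for each prime q | 255.
x^(85) mod f = x^7 + x^6 + x^3 + x^2 + 1.
x^(51) mod f = 1
x^(15) mod f = x^5 + x^4 + x + 1.
Since x^(51) = 1, the order of x divides 51 < 255; not primitive.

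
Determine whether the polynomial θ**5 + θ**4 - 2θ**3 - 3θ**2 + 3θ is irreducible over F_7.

No

Write h(θ) = θ**5 + θ**4 - 2θ**3 - 3θ**2 + 3θ.
Check for roots in F_7: h(0) = 0 → root; h(1) = 0 → root; h(2) = 5; h(3) = 0 → root; h(4) = 3; h(5) = 3; h(6) = 3.
h(0) = 0, so (θ) divides h(θ); h is reducible.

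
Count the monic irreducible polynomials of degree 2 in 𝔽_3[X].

3

The number of monic irreducibles of degree 2 over GF(3) is (1/2)·Σ_{d∣2} μ(2/d) 3^d.
Divisors of 2: 1, 2; μ(2/d) for each: -1, 1.
Σ = − 3^1 + 3^2 = 6.
N = 6/2 = 3.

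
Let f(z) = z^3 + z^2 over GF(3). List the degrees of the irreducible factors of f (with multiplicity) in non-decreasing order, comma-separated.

1, 1, 1

Roots in GF(3): f(0) = 0 → root; f(1) = 2; f(2) = 0 → root.
Linear factors from roots: (z), (z + 1).
Complete factorization: f(z) = (z + 1)·(z)^2.
Factor degrees with multiplicity: 1 + 1 + 1 = 3.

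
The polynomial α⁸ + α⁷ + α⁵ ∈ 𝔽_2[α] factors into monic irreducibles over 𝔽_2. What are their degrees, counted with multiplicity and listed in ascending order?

1, 1, 1, 1, 1, 3

Write f(α) = α⁸ + α⁷ + α⁵.
Roots in 𝔽_2: f(0) = 0 → root; f(1) = 1.
Linear factors from roots: (α).
Complete factorization: f(α) = (α)^5·(α³ + α² + 1).
Factor degrees with multiplicity: 1 + 1 + 1 + 1 + 1 + 3 = 8.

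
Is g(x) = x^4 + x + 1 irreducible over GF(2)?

Yes

Check for roots in GF(2): g(0) = 1; g(1) = 1.
No roots, so no linear factors.
Monic irreducibles of degree 2 over GF(2): x^2 + x + 1.
None of them divide g (all give nonzero remainder).
No irreducible factor of degree ≤ 2 exists, so g is irreducible over GF(2).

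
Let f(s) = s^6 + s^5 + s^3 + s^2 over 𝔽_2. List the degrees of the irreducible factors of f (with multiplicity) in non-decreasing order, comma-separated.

Roots in 𝔽_2: f(0) = 0 → root; f(1) = 0 → root.
Linear factors from roots: (s), (s + 1).
Complete factorization: f(s) = (s)^2·(s + 1)^2·(s^2 + s + 1).
Factor degrees with multiplicity: 1 + 1 + 1 + 1 + 2 = 6.

1, 1, 1, 1, 2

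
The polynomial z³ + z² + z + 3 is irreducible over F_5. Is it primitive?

Yes

Write f(z) = z³ + z² + z + 3.
|GF(5^3)^×| = 5^3 − 1 = 124. Prime factorization: 124 = 2^2·31.
f is primitive ⇔ z has order 124 in GF(5)[z]/(f), i.e. z^(124/q) ≠ 1 for each prime q | 124.
z^(62) mod f = 4.
z^(4) mod f = 3z + 3.
None equal 1, so z has full order 124; f is primitive.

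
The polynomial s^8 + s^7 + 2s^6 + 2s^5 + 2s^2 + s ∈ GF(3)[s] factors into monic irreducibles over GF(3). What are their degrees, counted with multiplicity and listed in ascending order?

Write h(s) = s^8 + s^7 + 2s^6 + 2s^5 + 2s^2 + s.
Roots in GF(3): h(0) = 0 → root; h(1) = 0 → root; h(2) = 1.
Linear factors from roots: (s), (s + 2).
Complete factorization: h(s) = (s)·(s + 2)^2·(s^2 + 2s + 2)·(s^3 + s^2 + 2).
Factor degrees with multiplicity: 1 + 1 + 1 + 2 + 3 = 8.

1, 1, 1, 2, 3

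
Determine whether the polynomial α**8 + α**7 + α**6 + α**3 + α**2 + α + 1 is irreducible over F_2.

Yes

Write h(α) = α**8 + α**7 + α**6 + α**3 + α**2 + α + 1.
Check for roots in F_2: h(0) = 1; h(1) = 1.
No roots, so no linear factors.
Monic irreducibles of degree 2 over GF(2): α**2 + α + 1.
None of them divide h (all give nonzero remainder).
Monic irreducibles of degree 3 over GF(2): α**3 + α + 1, α**3 + α**2 + 1.
None of them divide h (all give nonzero remainder).
Monic irreducibles of degree 4 over GF(2): α**4 + α + 1, α**4 + α**3 + 1, α**4 + α**3 + α**2 + α + 1.
None of them divide h (all give nonzero remainder).
No irreducible factor of degree ≤ 4 exists, so h is irreducible over GF(2).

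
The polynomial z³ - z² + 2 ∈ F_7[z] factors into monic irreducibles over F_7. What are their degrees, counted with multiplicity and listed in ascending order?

1, 2

Write h(z) = z³ - z² + 2.
Linear factors from roots: (z + 1).
Complete factorization: h(z) = (z + 1)·(z² - 2z + 2).
Factor degrees with multiplicity: 1 + 2 = 3.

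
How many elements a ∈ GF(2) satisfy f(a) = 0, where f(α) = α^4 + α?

Evaluate at each of the 2 elements of GF(2):
f(0) = 0 → root; f(1) = 0 → root.
Roots: {0, 1}.

2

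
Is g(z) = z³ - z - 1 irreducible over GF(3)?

Yes

Check for roots in GF(3): g(0) = 2; g(1) = 2; g(2) = 2.
No roots. A degree-3 polynomial over a field with no linear factor is irreducible.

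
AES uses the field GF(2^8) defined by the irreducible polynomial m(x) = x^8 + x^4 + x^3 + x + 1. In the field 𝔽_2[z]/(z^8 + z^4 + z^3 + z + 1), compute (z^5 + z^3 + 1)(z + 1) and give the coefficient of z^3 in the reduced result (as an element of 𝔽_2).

1

Multiply in 𝔽_2[z]: (z^5 + z^3 + 1)·(z + 1) = z^6 + z^5 + z^4 + z^3 + z + 1.
Reduced: z^6 + z^5 + z^4 + z^3 + z + 1.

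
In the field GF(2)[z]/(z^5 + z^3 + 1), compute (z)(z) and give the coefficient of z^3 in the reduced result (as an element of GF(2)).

0

Multiply in GF(2)[z]: (z)·(z) = z^2.
Reduced: z^2.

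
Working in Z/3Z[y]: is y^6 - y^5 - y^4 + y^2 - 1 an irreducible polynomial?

Write h(y) = y^6 - y^5 - y^4 + y^2 - 1.
Check for roots in Z/3Z: h(0) = 2; h(1) = 2; h(2) = 1.
No roots, so no linear factors.
Monic irreducibles of degree 2 over GF(3): y^2 + 1, y^2 + y - 1, y^2 - y - 1.
None of them divide h (all give nonzero remainder).
Degree-3 irreducible divisors: test the 8 monic irreducibles of degree 3 over GF(3).
None of them divide h (all give nonzero remainder).
No irreducible factor of degree ≤ 3 exists, so h is irreducible over GF(3).

Yes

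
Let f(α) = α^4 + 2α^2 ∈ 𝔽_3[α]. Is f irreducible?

No

Check for roots in 𝔽_3: f(0) = 0 → root; f(1) = 0 → root; f(2) = 0 → root.
f(0) = 0, so (α) divides f(α); f is reducible.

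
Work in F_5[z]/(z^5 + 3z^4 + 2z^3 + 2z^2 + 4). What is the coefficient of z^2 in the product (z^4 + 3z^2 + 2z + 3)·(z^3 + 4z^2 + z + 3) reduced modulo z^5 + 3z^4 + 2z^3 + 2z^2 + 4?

1

Multiply in F_5[z]: (z^4 + 3z^2 + 2z + 3)·(z^3 + 4z^2 + z + 3) = z^7 + 4z^6 + 4z^5 + 2z^4 + 4z^3 + 3z^2 + 4z + 4.
Reduce using z^5 ≡ 2z^4 + 3z^3 + 3z^2 + 1 (mod z^5 + 3z^4 + 2z^3 + 2z^2 + 4).
Reduced: z^4 + 4z^3 + z^2 + 3.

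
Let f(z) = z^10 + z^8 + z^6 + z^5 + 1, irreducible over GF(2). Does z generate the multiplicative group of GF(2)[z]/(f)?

|GF(2^10)^×| = 2^10 − 1 = 1023. Prime factorization: 1023 = 3·11·31.
f is primitive ⇔ z has order 1023 in GF(2)[z]/(f), i.e. z^(1023/q) ≠ 1 for each prime q | 1023.
z^(341) mod f = z^8 + z^6 + z^5 + z^4 + z.
z^(93) mod f = 1
z^(33) mod f = z^7 + z^5 + z^3 + z^2 + 1.
Since z^(93) = 1, the order of z divides 93 < 1023; not primitive.

No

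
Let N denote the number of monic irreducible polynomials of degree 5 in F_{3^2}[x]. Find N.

By the necklace-counting formula, N_9(5) = (1/5) Σ_{d|5} μ(5/d)·9^d.
Divisors of 5: 1, 5; μ(5/d) for each: -1, 1.
Σ = − 9^1 + 9^5 = 59040.
N = 59040/5 = 11808.

11808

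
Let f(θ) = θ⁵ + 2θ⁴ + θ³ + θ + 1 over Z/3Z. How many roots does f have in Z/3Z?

2

Evaluate at each of the 3 elements of Z/3Z:
f(0) = 1; f(1) = 0 → root; f(2) = 0 → root.
Roots: {1, 2}.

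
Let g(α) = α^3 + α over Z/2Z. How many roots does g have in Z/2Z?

Evaluate at each of the 2 elements of Z/2Z:
g(0) = 0 → root; g(1) = 0 → root.
Roots: {0, 1}.

2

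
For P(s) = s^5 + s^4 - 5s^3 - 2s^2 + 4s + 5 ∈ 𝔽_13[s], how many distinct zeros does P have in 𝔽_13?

4

Evaluate at each of the 13 elements of 𝔽_13:
P(0) = 5; P(1) = 4; P(2) = 0 → root; P(3) = 6; P(4) = 0 → root; P(5) = 6; P(6) = 6; P(7) = 8; P(8) = 10; P(9) = 3; P(10) = 0 → root; P(11) = 0 → root; P(12) = 4.
Roots: {2, 4, 10, 11}.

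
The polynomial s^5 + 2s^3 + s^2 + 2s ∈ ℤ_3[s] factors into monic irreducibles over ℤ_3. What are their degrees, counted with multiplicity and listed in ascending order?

1, 1, 1, 2

Write f(s) = s^5 + 2s^3 + s^2 + 2s.
Roots in ℤ_3: f(0) = 0 → root; f(1) = 0 → root; f(2) = 2.
Linear factors from roots: (s), (s + 2).
Complete factorization: f(s) = (s)·(s + 2)^2·(s^2 + 2s + 2).
Factor degrees with multiplicity: 1 + 1 + 1 + 2 = 5.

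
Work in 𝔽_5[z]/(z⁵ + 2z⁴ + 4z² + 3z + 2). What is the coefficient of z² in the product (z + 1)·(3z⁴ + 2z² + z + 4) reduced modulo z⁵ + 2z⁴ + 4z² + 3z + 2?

1

Multiply in 𝔽_5[z]: (z + 1)·(3z⁴ + 2z² + z + 4) = 3z⁵ + 3z⁴ + 2z³ + 3z² + 4.
Reduce using z⁵ ≡ 3z⁴ + z² + 2z + 3 (mod z⁵ + 2z⁴ + 4z² + 3z + 2).
Reduced: 2z⁴ + 2z³ + z² + z + 3.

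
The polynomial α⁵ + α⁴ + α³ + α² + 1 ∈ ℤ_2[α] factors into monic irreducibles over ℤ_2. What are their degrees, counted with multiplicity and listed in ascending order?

Write f(α) = α⁵ + α⁴ + α³ + α² + 1.
Roots in ℤ_2: f(0) = 1; f(1) = 1.
Complete factorization: f(α) = (α⁵ + α⁴ + α³ + α² + 1).
Factor degrees with multiplicity: 5 = 5.

5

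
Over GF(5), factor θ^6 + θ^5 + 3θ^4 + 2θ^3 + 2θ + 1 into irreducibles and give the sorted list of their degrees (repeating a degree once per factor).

Write g(θ) = θ^6 + θ^5 + 3θ^4 + 2θ^3 + 2θ + 1.
Roots in GF(5): g(0) = 1; g(1) = 0 → root; g(2) = 0 → root; g(3) = 1; g(4) = 0 → root.
Linear factors from roots: (θ + 4), (θ + 3), (θ + 1).
Complete factorization: g(θ) = (θ + 3)·(θ + 4)·(θ + 1)^2·(θ^2 + 2θ + 3).
Factor degrees with multiplicity: 1 + 1 + 1 + 1 + 2 = 6.

1, 1, 1, 1, 2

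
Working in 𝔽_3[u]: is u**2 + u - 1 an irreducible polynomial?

Yes

Write g(u) = u**2 + u - 1.
Check for roots in 𝔽_3: g(0) = 2; g(1) = 1; g(2) = 2.
No roots. A degree-2 polynomial over a field with no linear factor is irreducible.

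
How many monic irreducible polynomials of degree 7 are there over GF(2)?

18

x^(2^7) − x is the product of all monic irreducibles of degree dividing 7; Möbius inversion gives N = (1/7) Σ μ(7/d)·2^d.
Divisors of 7: 1, 7; μ(7/d) for each: -1, 1.
Σ = − 2^1 + 2^7 = 126.
N = 126/7 = 18.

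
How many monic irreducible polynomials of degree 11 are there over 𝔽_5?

4438920

x^(5^11) − x is the product of all monic irreducibles of degree dividing 11; Möbius inversion gives N = (1/11) Σ μ(11/d)·5^d.
Divisors of 11: 1, 11; μ(11/d) for each: -1, 1.
Σ = − 5^1 + 5^11 = 48828120.
N = 48828120/11 = 4438920.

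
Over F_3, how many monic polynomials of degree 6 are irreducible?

The number of monic irreducibles of degree 6 over GF(3) is (1/6)·Σ_{d∣6} μ(6/d) 3^d.
Divisors of 6: 1, 2, 3, 6; μ(6/d) for each: 1, -1, -1, 1.
Σ = 3^1 − 3^2 − 3^3 + 3^6 = 696.
N = 696/6 = 116.

116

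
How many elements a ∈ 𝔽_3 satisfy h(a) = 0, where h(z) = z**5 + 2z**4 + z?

2

Evaluate at each of the 3 elements of 𝔽_3:
h(0) = 0 → root; h(1) = 1; h(2) = 0 → root.
Roots: {0, 2}.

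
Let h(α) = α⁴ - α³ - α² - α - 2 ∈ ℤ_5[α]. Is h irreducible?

No

Check for roots in ℤ_5: h(0) = 3; h(1) = 1; h(2) = 0 → root; h(3) = 0 → root; h(4) = 0 → root.
h(2) = 0, so (α − 2) divides h(α); h is reducible.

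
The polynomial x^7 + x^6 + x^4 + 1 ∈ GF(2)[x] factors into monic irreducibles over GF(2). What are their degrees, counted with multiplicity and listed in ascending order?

1, 2, 4

Write f(x) = x^7 + x^6 + x^4 + 1.
Roots in GF(2): f(0) = 1; f(1) = 0 → root.
Linear factors from roots: (x + 1).
Complete factorization: f(x) = (x + 1)·(x^2 + x + 1)·(x^4 + x^3 + 1).
Factor degrees with multiplicity: 1 + 2 + 4 = 7.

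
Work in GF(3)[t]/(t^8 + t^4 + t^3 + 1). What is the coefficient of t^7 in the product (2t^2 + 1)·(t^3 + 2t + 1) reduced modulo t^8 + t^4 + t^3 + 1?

Multiply in GF(3)[t]: (2t^2 + 1)·(t^3 + 2t + 1) = 2t^5 + 2t^3 + 2t^2 + 2t + 1.
Reduced: 2t^5 + 2t^3 + 2t^2 + 2t + 1.

0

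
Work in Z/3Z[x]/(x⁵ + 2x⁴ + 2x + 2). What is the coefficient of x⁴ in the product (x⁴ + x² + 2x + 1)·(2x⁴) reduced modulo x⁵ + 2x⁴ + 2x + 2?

0

Multiply in Z/3Z[x]: (x⁴ + x² + 2x + 1)·(2x⁴) = 2x⁸ + 2x⁶ + x⁵ + 2x⁴.
Reduce using x⁵ ≡ x⁴ + x + 1 (mod x⁵ + 2x⁴ + 2x + 2).
Reduced: x³ + 2.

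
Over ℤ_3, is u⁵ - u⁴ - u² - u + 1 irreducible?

Write g(u) = u⁵ - u⁴ - u² - u + 1.
Check for roots in ℤ_3: g(0) = 1; g(1) = 2; g(2) = 2.
No roots, so no linear factors.
Monic irreducibles of degree 2 over GF(3): u² + 1, u² + u - 1, u² - u - 1.
None of them divide g (all give nonzero remainder).
No irreducible factor of degree ≤ 2 exists, so g is irreducible over GF(3).

Yes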